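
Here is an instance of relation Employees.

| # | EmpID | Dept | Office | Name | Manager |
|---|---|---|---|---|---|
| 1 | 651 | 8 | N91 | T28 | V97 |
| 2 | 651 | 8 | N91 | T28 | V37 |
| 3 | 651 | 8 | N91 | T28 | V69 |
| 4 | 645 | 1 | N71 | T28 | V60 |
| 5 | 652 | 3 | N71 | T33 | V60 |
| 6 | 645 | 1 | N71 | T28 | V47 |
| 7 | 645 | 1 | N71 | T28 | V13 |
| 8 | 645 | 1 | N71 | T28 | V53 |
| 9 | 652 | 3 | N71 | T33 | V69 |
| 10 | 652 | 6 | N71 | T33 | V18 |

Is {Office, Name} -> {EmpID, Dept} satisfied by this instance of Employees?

(Office=N91, Name=T28): rows 1, 2, 3 → {EmpID,Dept} = (651, 8), (651, 8), (651, 8) ✓
(Office=N71, Name=T28): rows 4, 6, 7, 8 → {EmpID,Dept} = (645, 1), (645, 1), (645, 1), (645, 1) ✓
(Office=N71, Name=T33): rows 5, 9, 10 → {EmpID,Dept} takes values {(652, 3), (652, 6)} — violation
Two rows agree on {Office, Name} but differ on {EmpID, Dept}, so {Office, Name} -> {EmpID, Dept} does not hold.

No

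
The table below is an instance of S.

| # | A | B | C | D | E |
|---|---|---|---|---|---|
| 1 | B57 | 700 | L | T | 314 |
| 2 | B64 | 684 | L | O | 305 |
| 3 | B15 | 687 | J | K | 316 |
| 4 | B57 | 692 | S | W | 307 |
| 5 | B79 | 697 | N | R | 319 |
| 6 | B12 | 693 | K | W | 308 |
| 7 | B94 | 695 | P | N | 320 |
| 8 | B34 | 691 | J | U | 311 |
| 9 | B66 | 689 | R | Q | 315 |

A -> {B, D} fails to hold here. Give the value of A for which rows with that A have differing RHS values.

A=B57: rows 1, 4 → {B,D} takes values {(700, T), (692, W)} — violation
A=B64: row 2 → {B,D} = (684, O) ✓
A=B15: row 3 → {B,D} = (687, K) ✓
A=B79: row 5 → {B,D} = (697, R) ✓
A=B12: row 6 → {B,D} = (693, W) ✓
A=B94: row 7 → {B,D} = (695, N) ✓
A=B34: row 8 → {B,D} = (691, U) ✓
A=B66: row 9 → {B,D} = (689, Q) ✓
The only A value with inconsistent RHS is A=B57.

B57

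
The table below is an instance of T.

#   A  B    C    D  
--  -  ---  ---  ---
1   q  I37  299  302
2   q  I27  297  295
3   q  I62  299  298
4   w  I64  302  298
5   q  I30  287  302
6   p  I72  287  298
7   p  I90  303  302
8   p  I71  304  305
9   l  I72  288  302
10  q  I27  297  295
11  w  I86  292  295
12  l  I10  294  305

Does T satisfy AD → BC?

(A=q, D=302): rows 1, 5 → {B,C} takes values {(I37, 299), (I30, 287)} — violation
(A=q, D=295): rows 2, 10 → {B,C} = (I27, 297), (I27, 297) ✓
(A=q, D=298): row 3 → {B,C} = (I62, 299) ✓
(A=w, D=298): row 4 → {B,C} = (I64, 302) ✓
(A=p, D=298): row 6 → {B,C} = (I72, 287) ✓
(A=p, D=302): row 7 → {B,C} = (I90, 303) ✓
(A=p, D=305): row 8 → {B,C} = (I71, 304) ✓
(A=l, D=302): row 9 → {B,C} = (I72, 288) ✓
(A=w, D=295): row 11 → {B,C} = (I86, 292) ✓
(A=l, D=305): row 12 → {B,C} = (I10, 294) ✓
Two rows agree on AD but differ on BC, so AD → BC does not hold.

No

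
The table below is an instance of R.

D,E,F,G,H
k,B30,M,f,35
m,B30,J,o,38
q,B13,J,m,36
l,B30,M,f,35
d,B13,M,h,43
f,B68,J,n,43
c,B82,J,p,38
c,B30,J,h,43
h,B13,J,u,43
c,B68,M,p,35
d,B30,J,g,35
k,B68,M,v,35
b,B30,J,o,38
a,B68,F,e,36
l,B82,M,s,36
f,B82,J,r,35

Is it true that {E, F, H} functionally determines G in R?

(E=B30, F=M, H=35): 2 rows → G = f, f ✓
(E=B30, F=J, H=38): 2 rows → G = o, o ✓
(E=B13, F=J, H=36): 1 row → G = m ✓
(E=B13, F=M, H=43): 1 row → G = h ✓
(E=B68, F=J, H=43): 1 row → G = n ✓
(E=B82, F=J, H=38): 1 row → G = p ✓
(E=B30, F=J, H=43): 1 row → G = h ✓
(E=B13, F=J, H=43): 1 row → G = u ✓
(E=B68, F=M, H=35): 2 rows → G takes values {p, v} — violation
(E=B30, F=J, H=35): 1 row → G = g ✓
(E=B68, F=F, H=36): 1 row → G = e ✓
(E=B82, F=M, H=36): 1 row → G = s ✓
(E=B82, F=J, H=35): 1 row → G = r ✓
Two rows agree on {E, F, H} but differ on G, so {E, F, H} -> G does not hold.

No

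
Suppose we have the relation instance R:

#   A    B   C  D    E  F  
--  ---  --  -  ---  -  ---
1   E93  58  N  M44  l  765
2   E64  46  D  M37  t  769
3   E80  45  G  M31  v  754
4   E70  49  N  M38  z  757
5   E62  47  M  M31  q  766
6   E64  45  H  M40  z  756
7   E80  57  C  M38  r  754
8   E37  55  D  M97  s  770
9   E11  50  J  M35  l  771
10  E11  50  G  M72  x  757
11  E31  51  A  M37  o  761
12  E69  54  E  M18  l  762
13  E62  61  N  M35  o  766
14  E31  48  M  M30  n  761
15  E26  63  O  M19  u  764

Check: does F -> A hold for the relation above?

No

F=765: row 1 → A = E93 ✓
F=769: row 2 → A = E64 ✓
F=754: rows 3, 7 → A = E80, E80 ✓
F=757: rows 4, 10 → A takes values {E70, E11} — violation
F=766: rows 5, 13 → A = E62, E62 ✓
F=756: row 6 → A = E64 ✓
F=770: row 8 → A = E37 ✓
F=771: row 9 → A = E11 ✓
F=761: rows 11, 14 → A = E31, E31 ✓
F=762: row 12 → A = E69 ✓
F=764: row 15 → A = E26 ✓
Two rows agree on F but differ on A, so F -> A does not hold.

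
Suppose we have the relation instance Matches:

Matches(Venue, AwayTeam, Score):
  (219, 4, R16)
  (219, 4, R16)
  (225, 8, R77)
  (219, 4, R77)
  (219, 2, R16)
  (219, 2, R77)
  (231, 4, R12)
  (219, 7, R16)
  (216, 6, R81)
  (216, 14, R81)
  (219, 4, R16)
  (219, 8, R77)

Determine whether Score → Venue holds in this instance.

No

Score=R16: 5 rows → Venue = 219, 219, 219, 219, 219 ✓
Score=R77: 4 rows → Venue takes values {225, 219} — violation
Score=R12: 1 row → Venue = 231 ✓
Score=R81: 2 rows → Venue = 216, 216 ✓
Two rows agree on Score but differ on Venue, so Score → Venue does not hold.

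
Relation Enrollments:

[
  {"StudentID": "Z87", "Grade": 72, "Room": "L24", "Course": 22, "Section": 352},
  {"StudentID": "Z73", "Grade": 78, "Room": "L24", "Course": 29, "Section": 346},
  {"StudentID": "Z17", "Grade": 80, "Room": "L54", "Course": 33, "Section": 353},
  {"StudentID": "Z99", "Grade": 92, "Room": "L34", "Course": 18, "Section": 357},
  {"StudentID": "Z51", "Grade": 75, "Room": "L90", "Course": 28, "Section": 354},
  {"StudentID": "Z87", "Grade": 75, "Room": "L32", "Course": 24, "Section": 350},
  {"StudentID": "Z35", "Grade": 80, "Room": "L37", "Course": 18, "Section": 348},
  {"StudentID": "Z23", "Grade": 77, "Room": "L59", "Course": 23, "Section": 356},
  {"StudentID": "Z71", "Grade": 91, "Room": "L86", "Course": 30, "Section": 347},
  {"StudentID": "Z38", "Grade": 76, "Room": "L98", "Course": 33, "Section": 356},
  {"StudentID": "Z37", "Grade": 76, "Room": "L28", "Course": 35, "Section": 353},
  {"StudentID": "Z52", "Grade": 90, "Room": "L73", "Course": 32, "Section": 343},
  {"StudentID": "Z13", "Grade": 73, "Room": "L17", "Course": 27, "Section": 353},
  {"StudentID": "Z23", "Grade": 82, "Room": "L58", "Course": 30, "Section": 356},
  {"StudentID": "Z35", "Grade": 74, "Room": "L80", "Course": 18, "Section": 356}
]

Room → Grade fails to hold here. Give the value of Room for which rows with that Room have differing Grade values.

L24

Room=L24: 2 rows → Grade takes values {72, 78} — violation
Room=L54: 1 row → Grade = 80 ✓
Room=L34: 1 row → Grade = 92 ✓
Room=L90: 1 row → Grade = 75 ✓
Room=L32: 1 row → Grade = 75 ✓
Room=L37: 1 row → Grade = 80 ✓
Room=L59: 1 row → Grade = 77 ✓
Room=L86: 1 row → Grade = 91 ✓
Room=L98: 1 row → Grade = 76 ✓
Room=L28: 1 row → Grade = 76 ✓
Room=L73: 1 row → Grade = 90 ✓
Room=L17: 1 row → Grade = 73 ✓
Room=L58: 1 row → Grade = 82 ✓
Room=L80: 1 row → Grade = 74 ✓
The only Room value with inconsistent Grade is Room=L24.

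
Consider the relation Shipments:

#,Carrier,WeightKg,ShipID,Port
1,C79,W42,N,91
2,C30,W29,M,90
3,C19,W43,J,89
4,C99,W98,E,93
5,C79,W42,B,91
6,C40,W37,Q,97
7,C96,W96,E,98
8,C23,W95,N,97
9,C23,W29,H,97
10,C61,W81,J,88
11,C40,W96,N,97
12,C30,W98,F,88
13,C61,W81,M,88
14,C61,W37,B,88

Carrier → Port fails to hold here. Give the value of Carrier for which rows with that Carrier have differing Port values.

Carrier=C79: rows 1, 5 → Port = 91, 91 ✓
Carrier=C30: rows 2, 12 → Port takes values {90, 88} — violation
Carrier=C19: row 3 → Port = 89 ✓
Carrier=C99: row 4 → Port = 93 ✓
Carrier=C40: rows 6, 11 → Port = 97, 97 ✓
Carrier=C96: row 7 → Port = 98 ✓
Carrier=C23: rows 8, 9 → Port = 97, 97 ✓
Carrier=C61: rows 10, 13, 14 → Port = 88, 88, 88 ✓
The only Carrier value with inconsistent Port is Carrier=C30.

C30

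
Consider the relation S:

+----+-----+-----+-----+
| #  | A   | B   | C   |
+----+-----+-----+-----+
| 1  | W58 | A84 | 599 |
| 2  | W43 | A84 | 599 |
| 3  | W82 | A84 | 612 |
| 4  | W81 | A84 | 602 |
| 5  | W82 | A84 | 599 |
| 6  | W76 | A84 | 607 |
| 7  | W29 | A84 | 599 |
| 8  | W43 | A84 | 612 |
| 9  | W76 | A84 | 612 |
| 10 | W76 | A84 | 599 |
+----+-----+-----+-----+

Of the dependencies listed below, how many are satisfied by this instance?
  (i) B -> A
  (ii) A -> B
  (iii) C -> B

(i) B -> A: B=A84: rows 1, 2, 3, 4, 5, 6, 7, 8, 9, 10 → A takes values {W58, W43, W82, W81, W76, W29} — violation — fails.
(ii) A -> B: every LHS value maps to a single RHS value — holds.
(iii) C -> B: every LHS value maps to a single RHS value — holds.
2 of the 3 dependencies hold.

2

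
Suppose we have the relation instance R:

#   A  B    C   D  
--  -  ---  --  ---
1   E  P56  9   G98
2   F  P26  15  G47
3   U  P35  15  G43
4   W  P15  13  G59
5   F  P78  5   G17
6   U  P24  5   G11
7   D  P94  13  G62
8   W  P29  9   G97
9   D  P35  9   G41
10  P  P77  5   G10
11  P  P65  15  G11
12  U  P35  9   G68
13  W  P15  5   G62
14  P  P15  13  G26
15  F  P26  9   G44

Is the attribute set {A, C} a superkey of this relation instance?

All 15 rows have distinct {A, C} values, so {A, C} → (all attributes) holds and {A, C} is a superkey.

Yes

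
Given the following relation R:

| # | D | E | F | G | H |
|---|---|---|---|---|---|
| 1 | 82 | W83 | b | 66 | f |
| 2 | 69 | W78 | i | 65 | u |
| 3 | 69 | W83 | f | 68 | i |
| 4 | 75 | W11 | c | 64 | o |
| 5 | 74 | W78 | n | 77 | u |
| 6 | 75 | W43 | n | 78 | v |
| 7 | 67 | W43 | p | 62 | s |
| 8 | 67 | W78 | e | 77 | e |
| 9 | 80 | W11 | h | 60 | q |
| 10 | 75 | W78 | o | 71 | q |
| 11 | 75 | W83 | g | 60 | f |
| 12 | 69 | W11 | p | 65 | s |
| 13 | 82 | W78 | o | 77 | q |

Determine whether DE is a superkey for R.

Yes

All 13 rows have distinct DE values, so DE → (all attributes) holds and DE is a superkey.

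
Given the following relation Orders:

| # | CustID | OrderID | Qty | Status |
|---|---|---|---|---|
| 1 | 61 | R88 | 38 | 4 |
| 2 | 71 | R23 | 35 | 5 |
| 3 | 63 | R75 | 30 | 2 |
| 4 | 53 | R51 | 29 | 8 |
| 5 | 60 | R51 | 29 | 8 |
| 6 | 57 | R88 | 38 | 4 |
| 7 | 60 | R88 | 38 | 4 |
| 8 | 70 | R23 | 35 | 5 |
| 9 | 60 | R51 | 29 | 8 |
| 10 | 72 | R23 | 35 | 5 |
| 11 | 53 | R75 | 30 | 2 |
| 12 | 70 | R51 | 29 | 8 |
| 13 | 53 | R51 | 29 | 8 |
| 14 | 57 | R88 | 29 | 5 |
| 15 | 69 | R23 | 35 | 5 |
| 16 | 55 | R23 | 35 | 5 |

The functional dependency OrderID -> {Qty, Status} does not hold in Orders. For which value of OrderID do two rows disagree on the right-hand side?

OrderID=R88: rows 1, 6, 7, 14 → {Qty,Status} takes values {(38, 4), (29, 5)} — violation
OrderID=R23: rows 2, 8, 10, 15, 16 → {Qty,Status} = (35, 5), (35, 5), (35, 5), (35, 5), (35, 5) ✓
OrderID=R75: rows 3, 11 → {Qty,Status} = (30, 2), (30, 2) ✓
OrderID=R51: rows 4, 5, 9, 12, 13 → {Qty,Status} = (29, 8), (29, 8), (29, 8), (29, 8), (29, 8) ✓
The only OrderID value with inconsistent RHS is OrderID=R88.

R88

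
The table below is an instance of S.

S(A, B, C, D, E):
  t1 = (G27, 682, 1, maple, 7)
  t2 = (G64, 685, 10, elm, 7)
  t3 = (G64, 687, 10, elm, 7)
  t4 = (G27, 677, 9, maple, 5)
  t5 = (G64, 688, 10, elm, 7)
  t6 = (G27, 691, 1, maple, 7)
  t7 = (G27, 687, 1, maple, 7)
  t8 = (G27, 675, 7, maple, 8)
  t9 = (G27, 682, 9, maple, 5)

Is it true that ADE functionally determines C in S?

Yes

(A=G27, D=maple, E=7): rows 1, 6, 7 → C = 1, 1, 1 ✓
(A=G64, D=elm, E=7): rows 2, 3, 5 → C = 10, 10, 10 ✓
(A=G27, D=maple, E=5): rows 4, 9 → C = 9, 9 ✓
(A=G27, D=maple, E=8): row 8 → C = 7 ✓
Every ADE value is associated with a single C value, so ADE -> C holds.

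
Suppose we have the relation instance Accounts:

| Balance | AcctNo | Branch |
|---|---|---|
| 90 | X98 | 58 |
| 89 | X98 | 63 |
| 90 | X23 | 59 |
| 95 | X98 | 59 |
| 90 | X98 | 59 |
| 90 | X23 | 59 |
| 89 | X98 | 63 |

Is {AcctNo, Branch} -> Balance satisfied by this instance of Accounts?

No

(AcctNo=X98, Branch=58): 1 row → Balance = 90 ✓
(AcctNo=X98, Branch=63): 2 rows → Balance = 89, 89 ✓
(AcctNo=X23, Branch=59): 2 rows → Balance = 90, 90 ✓
(AcctNo=X98, Branch=59): 2 rows → Balance takes values {95, 90} — violation
Two rows agree on {AcctNo, Branch} but differ on Balance, so {AcctNo, Branch} -> Balance does not hold.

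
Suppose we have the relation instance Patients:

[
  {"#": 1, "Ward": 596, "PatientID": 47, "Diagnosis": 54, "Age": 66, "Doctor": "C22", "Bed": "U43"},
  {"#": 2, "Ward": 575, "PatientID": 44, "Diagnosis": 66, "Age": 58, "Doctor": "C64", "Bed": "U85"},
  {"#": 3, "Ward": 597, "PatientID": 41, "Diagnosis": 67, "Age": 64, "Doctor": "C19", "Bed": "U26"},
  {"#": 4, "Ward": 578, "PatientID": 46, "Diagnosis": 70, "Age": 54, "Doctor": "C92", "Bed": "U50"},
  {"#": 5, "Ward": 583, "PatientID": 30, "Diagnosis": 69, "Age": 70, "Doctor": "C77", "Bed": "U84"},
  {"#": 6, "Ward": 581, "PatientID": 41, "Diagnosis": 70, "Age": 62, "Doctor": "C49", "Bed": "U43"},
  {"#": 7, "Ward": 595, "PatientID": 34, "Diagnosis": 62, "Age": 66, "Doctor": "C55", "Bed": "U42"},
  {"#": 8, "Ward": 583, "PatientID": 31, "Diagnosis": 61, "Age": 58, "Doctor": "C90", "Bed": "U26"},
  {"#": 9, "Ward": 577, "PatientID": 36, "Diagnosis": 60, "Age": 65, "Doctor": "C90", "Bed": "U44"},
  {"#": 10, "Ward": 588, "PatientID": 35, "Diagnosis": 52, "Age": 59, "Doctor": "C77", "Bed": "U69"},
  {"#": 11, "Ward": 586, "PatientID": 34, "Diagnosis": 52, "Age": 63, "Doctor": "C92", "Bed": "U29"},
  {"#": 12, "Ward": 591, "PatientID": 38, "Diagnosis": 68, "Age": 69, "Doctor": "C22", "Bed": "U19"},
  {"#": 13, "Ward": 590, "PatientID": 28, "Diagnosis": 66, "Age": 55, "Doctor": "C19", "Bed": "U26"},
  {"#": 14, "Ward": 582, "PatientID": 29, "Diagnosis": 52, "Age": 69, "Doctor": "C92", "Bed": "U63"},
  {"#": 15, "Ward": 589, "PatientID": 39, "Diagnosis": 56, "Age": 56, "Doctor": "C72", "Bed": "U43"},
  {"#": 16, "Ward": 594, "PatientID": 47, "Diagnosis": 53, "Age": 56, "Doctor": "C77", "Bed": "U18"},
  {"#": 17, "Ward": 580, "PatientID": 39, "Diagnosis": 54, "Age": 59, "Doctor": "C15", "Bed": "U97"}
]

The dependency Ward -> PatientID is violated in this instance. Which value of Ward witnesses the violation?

Ward=596: row 1 → PatientID = 47 ✓
Ward=575: row 2 → PatientID = 44 ✓
Ward=597: row 3 → PatientID = 41 ✓
Ward=578: row 4 → PatientID = 46 ✓
Ward=583: rows 5, 8 → PatientID takes values {30, 31} — violation
Ward=581: row 6 → PatientID = 41 ✓
Ward=595: row 7 → PatientID = 34 ✓
Ward=577: row 9 → PatientID = 36 ✓
Ward=588: row 10 → PatientID = 35 ✓
Ward=586: row 11 → PatientID = 34 ✓
Ward=591: row 12 → PatientID = 38 ✓
Ward=590: row 13 → PatientID = 28 ✓
Ward=582: row 14 → PatientID = 29 ✓
Ward=589: row 15 → PatientID = 39 ✓
Ward=594: row 16 → PatientID = 47 ✓
Ward=580: row 17 → PatientID = 39 ✓
The only Ward value with inconsistent PatientID is Ward=583.

583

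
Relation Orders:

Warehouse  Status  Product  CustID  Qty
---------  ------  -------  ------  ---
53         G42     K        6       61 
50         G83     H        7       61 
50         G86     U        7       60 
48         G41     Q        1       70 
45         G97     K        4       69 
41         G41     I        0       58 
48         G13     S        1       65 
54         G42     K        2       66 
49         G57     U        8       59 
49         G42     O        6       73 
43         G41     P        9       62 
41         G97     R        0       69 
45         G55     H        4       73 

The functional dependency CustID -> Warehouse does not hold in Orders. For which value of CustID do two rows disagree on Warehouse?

CustID=6: 2 rows → Warehouse takes values {53, 49} — violation
CustID=7: 2 rows → Warehouse = 50, 50 ✓
CustID=1: 2 rows → Warehouse = 48, 48 ✓
CustID=4: 2 rows → Warehouse = 45, 45 ✓
CustID=0: 2 rows → Warehouse = 41, 41 ✓
CustID=2: 1 row → Warehouse = 54 ✓
CustID=8: 1 row → Warehouse = 49 ✓
CustID=9: 1 row → Warehouse = 43 ✓
The only CustID value with inconsistent Warehouse is CustID=6.

6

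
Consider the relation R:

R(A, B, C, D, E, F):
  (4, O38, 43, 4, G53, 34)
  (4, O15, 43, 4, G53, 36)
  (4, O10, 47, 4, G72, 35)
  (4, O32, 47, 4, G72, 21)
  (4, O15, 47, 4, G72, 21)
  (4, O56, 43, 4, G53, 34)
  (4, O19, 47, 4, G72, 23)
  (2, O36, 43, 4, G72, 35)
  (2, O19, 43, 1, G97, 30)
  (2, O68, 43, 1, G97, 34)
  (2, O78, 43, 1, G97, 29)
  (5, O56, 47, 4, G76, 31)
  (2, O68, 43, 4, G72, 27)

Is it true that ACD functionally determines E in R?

(A=4, C=43, D=4): 3 rows → E = G53, G53, G53 ✓
(A=4, C=47, D=4): 4 rows → E = G72, G72, G72, G72 ✓
(A=2, C=43, D=4): 2 rows → E = G72, G72 ✓
(A=2, C=43, D=1): 3 rows → E = G97, G97, G97 ✓
(A=5, C=47, D=4): 1 row → E = G76 ✓
Every ACD value is associated with a single E value, so ACD -> E holds.

Yes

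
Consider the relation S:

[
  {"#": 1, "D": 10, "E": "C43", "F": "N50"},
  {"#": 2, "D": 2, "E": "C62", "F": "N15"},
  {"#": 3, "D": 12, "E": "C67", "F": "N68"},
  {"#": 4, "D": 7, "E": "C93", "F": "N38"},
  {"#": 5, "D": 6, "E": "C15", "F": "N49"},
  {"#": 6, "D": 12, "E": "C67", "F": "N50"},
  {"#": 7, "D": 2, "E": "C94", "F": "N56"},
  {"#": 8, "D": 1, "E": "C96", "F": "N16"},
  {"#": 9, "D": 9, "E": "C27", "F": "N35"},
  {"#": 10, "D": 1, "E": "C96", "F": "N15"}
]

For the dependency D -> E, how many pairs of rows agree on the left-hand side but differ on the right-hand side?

D=2: violating pairs (2,7) — 1 pair.
D=12: all 2 rows agree on E — 0 pairs.
D=1: all 2 rows agree on E — 0 pairs.

1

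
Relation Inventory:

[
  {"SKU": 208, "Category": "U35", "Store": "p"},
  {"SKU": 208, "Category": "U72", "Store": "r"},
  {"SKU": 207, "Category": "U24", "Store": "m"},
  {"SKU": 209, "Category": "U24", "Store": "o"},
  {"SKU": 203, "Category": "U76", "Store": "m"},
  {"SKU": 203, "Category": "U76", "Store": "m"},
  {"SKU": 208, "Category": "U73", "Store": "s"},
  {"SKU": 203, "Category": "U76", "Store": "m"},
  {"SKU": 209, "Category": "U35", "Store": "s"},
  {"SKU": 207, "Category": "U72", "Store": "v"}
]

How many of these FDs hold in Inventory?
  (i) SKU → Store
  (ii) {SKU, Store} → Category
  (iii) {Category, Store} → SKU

(i) SKU → Store: SKU=208: 3 rows → Store takes values {p, r, s} — violation; SKU=207: 2 rows → Store takes values {m, v} — violation; SKU=209: 2 rows → Store takes values {o, s} — violation — fails.
(ii) {SKU, Store} → Category: every LHS value maps to a single RHS value — holds.
(iii) {Category, Store} → SKU: every LHS value maps to a single RHS value — holds.
2 of the 3 dependencies hold.

2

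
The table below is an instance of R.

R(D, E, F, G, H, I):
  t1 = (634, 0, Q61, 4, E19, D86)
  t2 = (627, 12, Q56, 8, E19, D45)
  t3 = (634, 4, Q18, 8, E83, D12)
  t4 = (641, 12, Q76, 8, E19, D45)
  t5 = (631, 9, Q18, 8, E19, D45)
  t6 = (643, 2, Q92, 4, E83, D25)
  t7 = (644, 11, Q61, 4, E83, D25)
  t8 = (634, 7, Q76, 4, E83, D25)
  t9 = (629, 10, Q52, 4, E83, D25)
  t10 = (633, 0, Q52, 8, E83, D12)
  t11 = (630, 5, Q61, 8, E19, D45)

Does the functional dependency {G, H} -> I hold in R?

Yes

(G=4, H=E19): row 1 → I = D86 ✓
(G=8, H=E19): rows 2, 4, 5, 11 → I = D45, D45, D45, D45 ✓
(G=8, H=E83): rows 3, 10 → I = D12, D12 ✓
(G=4, H=E83): rows 6, 7, 8, 9 → I = D25, D25, D25, D25 ✓
Every {G, H} value is associated with a single I value, so {G, H} -> I holds.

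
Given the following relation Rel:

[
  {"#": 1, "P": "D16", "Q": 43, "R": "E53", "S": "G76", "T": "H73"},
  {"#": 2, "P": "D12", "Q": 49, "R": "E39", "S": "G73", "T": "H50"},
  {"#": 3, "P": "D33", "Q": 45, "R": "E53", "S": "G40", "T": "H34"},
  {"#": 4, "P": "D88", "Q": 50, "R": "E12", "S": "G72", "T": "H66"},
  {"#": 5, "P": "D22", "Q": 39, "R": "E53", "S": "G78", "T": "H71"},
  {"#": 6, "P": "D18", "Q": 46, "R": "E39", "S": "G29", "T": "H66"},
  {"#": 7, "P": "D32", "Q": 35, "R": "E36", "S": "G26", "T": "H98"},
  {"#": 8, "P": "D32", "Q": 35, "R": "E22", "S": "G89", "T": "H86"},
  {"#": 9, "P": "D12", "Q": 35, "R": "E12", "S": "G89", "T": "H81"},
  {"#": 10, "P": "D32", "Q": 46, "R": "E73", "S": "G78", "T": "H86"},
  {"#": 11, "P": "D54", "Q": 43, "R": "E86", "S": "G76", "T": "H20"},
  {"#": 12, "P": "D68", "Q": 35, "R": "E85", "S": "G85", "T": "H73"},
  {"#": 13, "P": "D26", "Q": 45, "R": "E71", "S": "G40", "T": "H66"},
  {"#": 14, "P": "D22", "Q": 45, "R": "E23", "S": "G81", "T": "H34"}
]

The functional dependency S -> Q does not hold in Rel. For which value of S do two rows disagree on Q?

G78

S=G76: rows 1, 11 → Q = 43, 43 ✓
S=G73: row 2 → Q = 49 ✓
S=G40: rows 3, 13 → Q = 45, 45 ✓
S=G72: row 4 → Q = 50 ✓
S=G78: rows 5, 10 → Q takes values {39, 46} — violation
S=G29: row 6 → Q = 46 ✓
S=G26: row 7 → Q = 35 ✓
S=G89: rows 8, 9 → Q = 35, 35 ✓
S=G85: row 12 → Q = 35 ✓
S=G81: row 14 → Q = 45 ✓
The only S value with inconsistent Q is S=G78.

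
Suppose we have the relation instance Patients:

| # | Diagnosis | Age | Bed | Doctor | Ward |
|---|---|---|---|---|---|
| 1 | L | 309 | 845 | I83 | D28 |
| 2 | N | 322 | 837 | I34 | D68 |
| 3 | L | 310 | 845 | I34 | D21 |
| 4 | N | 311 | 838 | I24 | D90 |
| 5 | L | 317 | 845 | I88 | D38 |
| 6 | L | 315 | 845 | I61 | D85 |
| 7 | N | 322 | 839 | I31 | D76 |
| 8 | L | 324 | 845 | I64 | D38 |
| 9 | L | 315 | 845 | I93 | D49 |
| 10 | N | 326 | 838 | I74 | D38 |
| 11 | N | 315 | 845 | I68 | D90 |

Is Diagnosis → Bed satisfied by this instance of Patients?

Diagnosis=L: rows 1, 3, 5, 6, 8, 9 → Bed = 845, 845, 845, 845, 845, 845 ✓
Diagnosis=N: rows 2, 4, 7, 10, 11 → Bed takes values {837, 838, 839, 845} — violation
Two rows agree on Diagnosis but differ on Bed, so Diagnosis → Bed does not hold.

No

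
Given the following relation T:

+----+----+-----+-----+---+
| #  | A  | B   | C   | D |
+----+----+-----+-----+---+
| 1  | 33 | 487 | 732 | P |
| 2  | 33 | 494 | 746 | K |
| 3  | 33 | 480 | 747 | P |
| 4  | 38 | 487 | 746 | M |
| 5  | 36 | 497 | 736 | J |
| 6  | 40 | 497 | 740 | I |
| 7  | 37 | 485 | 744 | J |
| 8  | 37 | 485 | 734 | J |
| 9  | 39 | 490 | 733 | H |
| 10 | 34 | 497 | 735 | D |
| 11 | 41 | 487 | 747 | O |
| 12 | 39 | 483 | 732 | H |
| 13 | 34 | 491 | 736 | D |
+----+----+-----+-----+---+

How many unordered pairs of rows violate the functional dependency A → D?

A=33: violating pairs (1,2), (2,3) — 2 pairs.
A=37: all 2 rows agree on D — 0 pairs.
A=39: all 2 rows agree on D — 0 pairs.
A=34: all 2 rows agree on D — 0 pairs.

2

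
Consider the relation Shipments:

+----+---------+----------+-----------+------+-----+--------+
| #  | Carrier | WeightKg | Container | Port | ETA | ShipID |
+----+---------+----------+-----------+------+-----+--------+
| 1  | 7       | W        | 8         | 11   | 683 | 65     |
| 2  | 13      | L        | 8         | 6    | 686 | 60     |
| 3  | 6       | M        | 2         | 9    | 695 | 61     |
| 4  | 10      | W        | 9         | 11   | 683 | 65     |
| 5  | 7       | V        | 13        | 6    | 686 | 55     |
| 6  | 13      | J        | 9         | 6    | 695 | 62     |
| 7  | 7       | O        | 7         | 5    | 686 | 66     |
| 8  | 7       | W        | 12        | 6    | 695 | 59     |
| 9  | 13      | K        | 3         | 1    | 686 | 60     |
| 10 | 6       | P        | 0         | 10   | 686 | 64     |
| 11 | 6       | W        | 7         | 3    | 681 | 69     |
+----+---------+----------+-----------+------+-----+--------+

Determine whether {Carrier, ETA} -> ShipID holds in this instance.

No

(Carrier=7, ETA=683): row 1 → ShipID = 65 ✓
(Carrier=13, ETA=686): rows 2, 9 → ShipID = 60, 60 ✓
(Carrier=6, ETA=695): row 3 → ShipID = 61 ✓
(Carrier=10, ETA=683): row 4 → ShipID = 65 ✓
(Carrier=7, ETA=686): rows 5, 7 → ShipID takes values {55, 66} — violation
(Carrier=13, ETA=695): row 6 → ShipID = 62 ✓
(Carrier=7, ETA=695): row 8 → ShipID = 59 ✓
(Carrier=6, ETA=686): row 10 → ShipID = 64 ✓
(Carrier=6, ETA=681): row 11 → ShipID = 69 ✓
Two rows agree on {Carrier, ETA} but differ on ShipID, so {Carrier, ETA} -> ShipID does not hold.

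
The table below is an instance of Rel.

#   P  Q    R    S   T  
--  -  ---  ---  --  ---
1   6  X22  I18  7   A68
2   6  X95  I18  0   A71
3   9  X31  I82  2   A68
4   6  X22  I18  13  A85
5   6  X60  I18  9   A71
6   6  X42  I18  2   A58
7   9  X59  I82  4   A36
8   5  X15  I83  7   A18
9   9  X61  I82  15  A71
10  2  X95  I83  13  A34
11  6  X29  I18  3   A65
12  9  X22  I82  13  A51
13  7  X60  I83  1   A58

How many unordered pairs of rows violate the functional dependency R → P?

3

R=I18: all 6 rows agree on P — 0 pairs.
R=I82: all 4 rows agree on P — 0 pairs.
R=I83: violating pairs (8,10), (8,13), (10,13) — 3 pairs.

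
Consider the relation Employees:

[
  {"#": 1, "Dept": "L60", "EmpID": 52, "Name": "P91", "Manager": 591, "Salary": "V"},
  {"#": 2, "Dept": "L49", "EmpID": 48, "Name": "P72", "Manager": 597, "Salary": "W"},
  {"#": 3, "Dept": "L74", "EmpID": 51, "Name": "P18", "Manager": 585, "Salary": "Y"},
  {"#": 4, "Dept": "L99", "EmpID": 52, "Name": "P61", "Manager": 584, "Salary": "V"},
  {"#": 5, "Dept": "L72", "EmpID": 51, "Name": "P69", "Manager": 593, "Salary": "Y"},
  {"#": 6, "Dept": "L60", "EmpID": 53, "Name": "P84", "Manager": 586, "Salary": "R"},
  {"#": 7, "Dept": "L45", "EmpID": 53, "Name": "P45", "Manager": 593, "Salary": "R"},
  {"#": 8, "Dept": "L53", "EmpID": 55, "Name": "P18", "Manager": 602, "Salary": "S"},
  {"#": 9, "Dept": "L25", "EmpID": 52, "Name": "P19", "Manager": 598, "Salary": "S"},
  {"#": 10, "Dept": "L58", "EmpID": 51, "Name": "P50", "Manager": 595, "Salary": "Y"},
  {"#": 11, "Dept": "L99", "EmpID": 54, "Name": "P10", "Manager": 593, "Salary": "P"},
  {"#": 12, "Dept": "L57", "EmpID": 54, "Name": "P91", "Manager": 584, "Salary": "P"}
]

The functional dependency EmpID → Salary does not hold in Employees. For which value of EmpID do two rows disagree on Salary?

EmpID=52: rows 1, 4, 9 → Salary takes values {V, S} — violation
EmpID=48: row 2 → Salary = W ✓
EmpID=51: rows 3, 5, 10 → Salary = Y, Y, Y ✓
EmpID=53: rows 6, 7 → Salary = R, R ✓
EmpID=55: row 8 → Salary = S ✓
EmpID=54: rows 11, 12 → Salary = P, P ✓
The only EmpID value with inconsistent Salary is EmpID=52.

52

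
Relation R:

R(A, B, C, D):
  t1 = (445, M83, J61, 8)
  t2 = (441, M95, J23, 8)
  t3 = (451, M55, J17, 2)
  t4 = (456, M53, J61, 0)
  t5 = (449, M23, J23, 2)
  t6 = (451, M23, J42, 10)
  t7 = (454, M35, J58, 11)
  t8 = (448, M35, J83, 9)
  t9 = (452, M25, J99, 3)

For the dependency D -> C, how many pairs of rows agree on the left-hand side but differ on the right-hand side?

2

D=8: violating pairs (1,2) — 1 pair.
D=2: violating pairs (3,5) — 1 pair.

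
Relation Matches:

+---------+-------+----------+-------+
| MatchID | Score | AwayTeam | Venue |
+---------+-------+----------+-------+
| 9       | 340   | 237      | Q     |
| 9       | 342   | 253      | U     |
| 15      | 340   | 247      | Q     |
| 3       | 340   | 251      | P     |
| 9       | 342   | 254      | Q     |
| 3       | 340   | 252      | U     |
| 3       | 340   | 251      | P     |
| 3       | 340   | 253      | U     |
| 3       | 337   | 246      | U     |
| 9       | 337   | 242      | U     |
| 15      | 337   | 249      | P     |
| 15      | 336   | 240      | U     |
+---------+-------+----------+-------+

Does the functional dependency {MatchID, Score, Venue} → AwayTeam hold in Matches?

No

(MatchID=9, Score=340, Venue=Q): 1 row → AwayTeam = 237 ✓
(MatchID=9, Score=342, Venue=U): 1 row → AwayTeam = 253 ✓
(MatchID=15, Score=340, Venue=Q): 1 row → AwayTeam = 247 ✓
(MatchID=3, Score=340, Venue=P): 2 rows → AwayTeam = 251, 251 ✓
(MatchID=9, Score=342, Venue=Q): 1 row → AwayTeam = 254 ✓
(MatchID=3, Score=340, Venue=U): 2 rows → AwayTeam takes values {252, 253} — violation
(MatchID=3, Score=337, Venue=U): 1 row → AwayTeam = 246 ✓
(MatchID=9, Score=337, Venue=U): 1 row → AwayTeam = 242 ✓
(MatchID=15, Score=337, Venue=P): 1 row → AwayTeam = 249 ✓
(MatchID=15, Score=336, Venue=U): 1 row → AwayTeam = 240 ✓
Two rows agree on {MatchID, Score, Venue} but differ on AwayTeam, so {MatchID, Score, Venue} → AwayTeam does not hold.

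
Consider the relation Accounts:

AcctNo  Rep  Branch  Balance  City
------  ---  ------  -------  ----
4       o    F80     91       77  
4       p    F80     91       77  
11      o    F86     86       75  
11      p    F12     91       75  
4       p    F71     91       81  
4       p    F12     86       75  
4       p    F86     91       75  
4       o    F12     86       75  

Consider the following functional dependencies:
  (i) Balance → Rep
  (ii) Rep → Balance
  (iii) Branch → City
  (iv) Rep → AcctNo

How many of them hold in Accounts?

(i) Balance → Rep: Balance=91: 5 rows → Rep takes values {o, p} — violation; Balance=86: 3 rows → Rep takes values {o, p} — violation — fails.
(ii) Rep → Balance: Rep=o: 3 rows → Balance takes values {91, 86} — violation; Rep=p: 5 rows → Balance takes values {91, 86} — violation — fails.
(iii) Branch → City: every LHS value maps to a single RHS value — holds.
(iv) Rep → AcctNo: Rep=o: 3 rows → AcctNo takes values {4, 11} — violation; Rep=p: 5 rows → AcctNo takes values {4, 11} — violation — fails.
1 of the 4 dependencies holds.

1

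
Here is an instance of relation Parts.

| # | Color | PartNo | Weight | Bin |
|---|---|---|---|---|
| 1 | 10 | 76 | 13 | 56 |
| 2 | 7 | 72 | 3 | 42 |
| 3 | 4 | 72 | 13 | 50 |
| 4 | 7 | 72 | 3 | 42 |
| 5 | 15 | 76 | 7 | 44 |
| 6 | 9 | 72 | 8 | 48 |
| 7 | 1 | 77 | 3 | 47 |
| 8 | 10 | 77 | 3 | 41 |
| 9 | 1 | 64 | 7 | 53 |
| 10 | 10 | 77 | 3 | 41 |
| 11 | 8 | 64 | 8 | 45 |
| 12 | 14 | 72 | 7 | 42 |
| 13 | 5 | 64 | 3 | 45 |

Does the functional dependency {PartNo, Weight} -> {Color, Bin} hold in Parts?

No

(PartNo=76, Weight=13): row 1 → {Color,Bin} = (10, 56) ✓
(PartNo=72, Weight=3): rows 2, 4 → {Color,Bin} = (7, 42), (7, 42) ✓
(PartNo=72, Weight=13): row 3 → {Color,Bin} = (4, 50) ✓
(PartNo=76, Weight=7): row 5 → {Color,Bin} = (15, 44) ✓
(PartNo=72, Weight=8): row 6 → {Color,Bin} = (9, 48) ✓
(PartNo=77, Weight=3): rows 7, 8, 10 → {Color,Bin} takes values {(1, 47), (10, 41)} — violation
(PartNo=64, Weight=7): row 9 → {Color,Bin} = (1, 53) ✓
(PartNo=64, Weight=8): row 11 → {Color,Bin} = (8, 45) ✓
(PartNo=72, Weight=7): row 12 → {Color,Bin} = (14, 42) ✓
(PartNo=64, Weight=3): row 13 → {Color,Bin} = (5, 45) ✓
Two rows agree on {PartNo, Weight} but differ on {Color, Bin}, so {PartNo, Weight} -> {Color, Bin} does not hold.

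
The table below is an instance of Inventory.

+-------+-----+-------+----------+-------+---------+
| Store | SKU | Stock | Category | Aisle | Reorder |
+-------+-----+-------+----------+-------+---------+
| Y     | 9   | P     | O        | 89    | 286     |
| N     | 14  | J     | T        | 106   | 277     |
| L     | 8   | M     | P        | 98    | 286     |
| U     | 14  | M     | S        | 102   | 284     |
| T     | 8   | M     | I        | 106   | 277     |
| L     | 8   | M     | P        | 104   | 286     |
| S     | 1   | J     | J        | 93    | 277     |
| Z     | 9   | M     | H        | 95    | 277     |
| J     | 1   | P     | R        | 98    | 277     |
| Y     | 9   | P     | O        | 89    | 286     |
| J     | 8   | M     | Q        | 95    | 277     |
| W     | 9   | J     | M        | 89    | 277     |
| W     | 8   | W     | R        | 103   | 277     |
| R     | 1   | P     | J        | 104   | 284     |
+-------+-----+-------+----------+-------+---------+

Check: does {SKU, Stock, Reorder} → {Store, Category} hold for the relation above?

No

(SKU=9, Stock=P, Reorder=286): 2 rows → {Store,Category} = (Y, O), (Y, O) ✓
(SKU=14, Stock=J, Reorder=277): 1 row → {Store,Category} = (N, T) ✓
(SKU=8, Stock=M, Reorder=286): 2 rows → {Store,Category} = (L, P), (L, P) ✓
(SKU=14, Stock=M, Reorder=284): 1 row → {Store,Category} = (U, S) ✓
(SKU=8, Stock=M, Reorder=277): 2 rows → {Store,Category} takes values {(T, I), (J, Q)} — violation
(SKU=1, Stock=J, Reorder=277): 1 row → {Store,Category} = (S, J) ✓
(SKU=9, Stock=M, Reorder=277): 1 row → {Store,Category} = (Z, H) ✓
(SKU=1, Stock=P, Reorder=277): 1 row → {Store,Category} = (J, R) ✓
(SKU=9, Stock=J, Reorder=277): 1 row → {Store,Category} = (W, M) ✓
(SKU=8, Stock=W, Reorder=277): 1 row → {Store,Category} = (W, R) ✓
(SKU=1, Stock=P, Reorder=284): 1 row → {Store,Category} = (R, J) ✓
Two rows agree on {SKU, Stock, Reorder} but differ on {Store, Category}, so {SKU, Stock, Reorder} → {Store, Category} does not hold.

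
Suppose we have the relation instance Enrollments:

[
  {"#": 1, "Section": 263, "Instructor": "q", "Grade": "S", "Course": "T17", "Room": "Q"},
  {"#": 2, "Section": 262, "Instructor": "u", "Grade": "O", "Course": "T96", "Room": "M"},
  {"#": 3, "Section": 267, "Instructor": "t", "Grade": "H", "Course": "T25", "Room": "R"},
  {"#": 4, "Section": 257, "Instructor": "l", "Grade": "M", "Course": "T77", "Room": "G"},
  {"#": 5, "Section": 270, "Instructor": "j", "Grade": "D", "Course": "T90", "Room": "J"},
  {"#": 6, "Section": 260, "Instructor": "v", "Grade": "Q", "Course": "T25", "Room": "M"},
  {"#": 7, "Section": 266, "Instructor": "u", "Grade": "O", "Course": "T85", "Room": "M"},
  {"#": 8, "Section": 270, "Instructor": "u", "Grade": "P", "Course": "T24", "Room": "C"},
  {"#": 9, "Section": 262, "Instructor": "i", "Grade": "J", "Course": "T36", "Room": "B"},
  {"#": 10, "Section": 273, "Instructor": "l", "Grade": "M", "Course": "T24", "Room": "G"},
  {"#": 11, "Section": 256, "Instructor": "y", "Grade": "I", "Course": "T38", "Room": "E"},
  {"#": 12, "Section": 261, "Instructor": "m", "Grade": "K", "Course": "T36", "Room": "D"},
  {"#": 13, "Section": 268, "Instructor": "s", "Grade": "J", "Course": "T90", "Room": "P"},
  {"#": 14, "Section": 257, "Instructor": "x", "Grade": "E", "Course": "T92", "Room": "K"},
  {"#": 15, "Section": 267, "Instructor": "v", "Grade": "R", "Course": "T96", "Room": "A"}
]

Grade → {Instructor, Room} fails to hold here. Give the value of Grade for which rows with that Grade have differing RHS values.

J

Grade=S: row 1 → {Instructor,Room} = (q, Q) ✓
Grade=O: rows 2, 7 → {Instructor,Room} = (u, M), (u, M) ✓
Grade=H: row 3 → {Instructor,Room} = (t, R) ✓
Grade=M: rows 4, 10 → {Instructor,Room} = (l, G), (l, G) ✓
Grade=D: row 5 → {Instructor,Room} = (j, J) ✓
Grade=Q: row 6 → {Instructor,Room} = (v, M) ✓
Grade=P: row 8 → {Instructor,Room} = (u, C) ✓
Grade=J: rows 9, 13 → {Instructor,Room} takes values {(i, B), (s, P)} — violation
Grade=I: row 11 → {Instructor,Room} = (y, E) ✓
Grade=K: row 12 → {Instructor,Room} = (m, D) ✓
Grade=E: row 14 → {Instructor,Room} = (x, K) ✓
Grade=R: row 15 → {Instructor,Room} = (v, A) ✓
The only Grade value with inconsistent RHS is Grade=J.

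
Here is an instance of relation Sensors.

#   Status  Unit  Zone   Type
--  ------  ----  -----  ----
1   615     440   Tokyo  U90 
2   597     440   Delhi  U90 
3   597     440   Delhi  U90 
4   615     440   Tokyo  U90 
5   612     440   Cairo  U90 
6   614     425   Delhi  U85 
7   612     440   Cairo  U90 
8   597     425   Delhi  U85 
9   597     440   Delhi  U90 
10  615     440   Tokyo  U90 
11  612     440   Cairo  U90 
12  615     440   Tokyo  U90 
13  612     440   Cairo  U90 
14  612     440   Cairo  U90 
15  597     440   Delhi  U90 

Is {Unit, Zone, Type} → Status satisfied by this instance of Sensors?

No

(Unit=440, Zone=Tokyo, Type=U90): rows 1, 4, 10, 12 → Status = 615, 615, 615, 615 ✓
(Unit=440, Zone=Delhi, Type=U90): rows 2, 3, 9, 15 → Status = 597, 597, 597, 597 ✓
(Unit=440, Zone=Cairo, Type=U90): rows 5, 7, 11, 13, 14 → Status = 612, 612, 612, 612, 612 ✓
(Unit=425, Zone=Delhi, Type=U85): rows 6, 8 → Status takes values {614, 597} — violation
Two rows agree on {Unit, Zone, Type} but differ on Status, so {Unit, Zone, Type} → Status does not hold.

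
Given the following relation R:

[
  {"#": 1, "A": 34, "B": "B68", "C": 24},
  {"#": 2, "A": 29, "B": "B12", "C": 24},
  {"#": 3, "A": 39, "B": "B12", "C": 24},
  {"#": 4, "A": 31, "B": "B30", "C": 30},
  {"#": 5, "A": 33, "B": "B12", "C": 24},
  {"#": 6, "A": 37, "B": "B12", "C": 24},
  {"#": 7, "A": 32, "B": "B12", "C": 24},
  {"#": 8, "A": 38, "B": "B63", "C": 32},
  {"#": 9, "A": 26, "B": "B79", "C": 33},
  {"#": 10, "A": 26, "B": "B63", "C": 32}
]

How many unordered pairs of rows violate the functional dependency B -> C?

B=B12: all 5 rows agree on C — 0 pairs.
B=B63: all 2 rows agree on C — 0 pairs.

0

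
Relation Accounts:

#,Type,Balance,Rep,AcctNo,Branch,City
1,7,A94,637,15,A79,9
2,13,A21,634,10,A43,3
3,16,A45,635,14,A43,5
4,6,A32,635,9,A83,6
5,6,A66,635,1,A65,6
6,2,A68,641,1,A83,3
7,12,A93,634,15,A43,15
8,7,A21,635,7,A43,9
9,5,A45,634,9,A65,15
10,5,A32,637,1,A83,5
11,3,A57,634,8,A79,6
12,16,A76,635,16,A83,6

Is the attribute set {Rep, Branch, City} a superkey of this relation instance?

No

Rows 4 and 12 have the same {Rep, Branch, City} value (Rep=635, Branch=A83, City=6) but are distinct tuples, so {Rep, Branch, City} does not determine every attribute — not a superkey.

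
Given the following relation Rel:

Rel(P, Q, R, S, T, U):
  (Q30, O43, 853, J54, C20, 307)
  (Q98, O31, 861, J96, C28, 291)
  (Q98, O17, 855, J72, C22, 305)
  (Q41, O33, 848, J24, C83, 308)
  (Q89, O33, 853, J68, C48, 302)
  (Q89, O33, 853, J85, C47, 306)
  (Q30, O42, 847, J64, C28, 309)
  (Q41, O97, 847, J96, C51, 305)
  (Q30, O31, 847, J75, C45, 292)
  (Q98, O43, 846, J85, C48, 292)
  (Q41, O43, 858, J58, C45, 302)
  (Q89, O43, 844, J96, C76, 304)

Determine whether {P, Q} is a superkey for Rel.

No

Two distinct rows share (P=Q89, Q=O33), so {P, Q} does not determine every attribute — not a superkey.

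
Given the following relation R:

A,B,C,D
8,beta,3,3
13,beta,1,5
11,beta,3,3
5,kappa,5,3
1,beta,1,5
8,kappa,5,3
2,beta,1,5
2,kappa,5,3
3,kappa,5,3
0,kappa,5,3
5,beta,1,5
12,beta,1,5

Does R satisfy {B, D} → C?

(B=beta, D=3): 2 rows → C = 3, 3 ✓
(B=beta, D=5): 5 rows → C = 1, 1, 1, 1, 1 ✓
(B=kappa, D=3): 5 rows → C = 5, 5, 5, 5, 5 ✓
Every {B, D} value is associated with a single C value, so {B, D} → C holds.

Yes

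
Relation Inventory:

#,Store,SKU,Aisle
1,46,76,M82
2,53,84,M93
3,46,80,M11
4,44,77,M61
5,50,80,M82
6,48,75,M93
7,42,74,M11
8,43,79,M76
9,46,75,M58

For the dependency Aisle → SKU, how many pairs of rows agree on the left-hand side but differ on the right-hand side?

Aisle=M82: violating pairs (1,5) — 1 pair.
Aisle=M93: violating pairs (2,6) — 1 pair.
Aisle=M11: violating pairs (3,7) — 1 pair.

3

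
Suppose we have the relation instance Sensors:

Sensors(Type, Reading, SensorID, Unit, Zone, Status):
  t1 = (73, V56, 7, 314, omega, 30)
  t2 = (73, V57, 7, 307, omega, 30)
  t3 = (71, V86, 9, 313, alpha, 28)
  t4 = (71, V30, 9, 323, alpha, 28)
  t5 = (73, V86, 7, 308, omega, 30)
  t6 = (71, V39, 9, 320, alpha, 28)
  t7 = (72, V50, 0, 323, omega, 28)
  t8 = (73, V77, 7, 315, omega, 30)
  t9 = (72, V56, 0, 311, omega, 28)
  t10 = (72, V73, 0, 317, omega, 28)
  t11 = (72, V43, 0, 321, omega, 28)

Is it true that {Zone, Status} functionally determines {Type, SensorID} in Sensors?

Yes

(Zone=omega, Status=30): rows 1, 2, 5, 8 → {Type,SensorID} = (73, 7), (73, 7), (73, 7), (73, 7) ✓
(Zone=alpha, Status=28): rows 3, 4, 6 → {Type,SensorID} = (71, 9), (71, 9), (71, 9) ✓
(Zone=omega, Status=28): rows 7, 9, 10, 11 → {Type,SensorID} = (72, 0), (72, 0), (72, 0), (72, 0) ✓
Every {Zone, Status} value is associated with a single {Type, SensorID} value, so {Zone, Status} -> {Type, SensorID} holds.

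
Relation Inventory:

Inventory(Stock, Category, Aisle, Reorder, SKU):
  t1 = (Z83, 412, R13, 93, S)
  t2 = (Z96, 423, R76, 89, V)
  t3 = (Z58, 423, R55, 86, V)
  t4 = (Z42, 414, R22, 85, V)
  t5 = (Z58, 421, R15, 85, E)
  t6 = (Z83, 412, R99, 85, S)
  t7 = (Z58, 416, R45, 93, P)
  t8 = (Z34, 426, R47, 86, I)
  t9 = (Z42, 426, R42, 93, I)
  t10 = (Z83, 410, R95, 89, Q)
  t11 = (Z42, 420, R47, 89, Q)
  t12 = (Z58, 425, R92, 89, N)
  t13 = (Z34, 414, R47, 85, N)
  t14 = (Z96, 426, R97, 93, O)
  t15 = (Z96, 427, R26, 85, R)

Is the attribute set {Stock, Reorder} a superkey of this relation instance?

Yes

All 15 rows have distinct {Stock, Reorder} values, so {Stock, Reorder} → (all attributes) holds and {Stock, Reorder} is a superkey.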